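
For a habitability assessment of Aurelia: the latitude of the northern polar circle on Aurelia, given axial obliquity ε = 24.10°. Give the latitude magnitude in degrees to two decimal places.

65.90°

The polar circle is the lowest latitude that experiences at least one full rotation of continuous daylight at the northern-summer solstice; it lies at |φ| = 90° − ε = 90° − 24.10° = 65.90°.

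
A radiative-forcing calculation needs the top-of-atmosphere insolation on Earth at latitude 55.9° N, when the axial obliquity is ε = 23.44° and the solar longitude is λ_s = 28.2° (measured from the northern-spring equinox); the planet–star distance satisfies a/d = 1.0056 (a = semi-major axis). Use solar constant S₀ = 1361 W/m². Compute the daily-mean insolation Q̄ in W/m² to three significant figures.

Solar declination: sin δ = sin ε · sin λ_s = sin 23.44° × sin 28.2° = 0.18798, so δ = +10.835°.
cos H₀ = −tan(+55.9°) tan(+10.835°) = -0.2827, H₀ = 1.8574 rad.
Bracket: H₀ sin φ sin δ + cos φ cos δ sin H₀ = 1.8574×0.82806×0.18798 + 0.56064×0.98217×0.95922 = 0.289121 + 0.528189 = 0.817310.
Inverse-square distance factor (a/d)² = 1.0056² = 1.011231.
Q̄ = (S₀/π) × 1.011231 × [bracket] = (1361/π) × 1.011231 × 0.817310 = 358.1 W/m².

Q̄ ≈ 358 W/m²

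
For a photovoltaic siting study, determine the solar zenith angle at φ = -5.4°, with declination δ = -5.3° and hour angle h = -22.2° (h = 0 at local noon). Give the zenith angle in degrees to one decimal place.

θ_z = 22.1°

cos θ_z = sin φ sin δ + cos φ cos δ cos h = 0.008693 + 0.917821 = 0.926514.
θ_z = arccos(0.926514) = 22.1°.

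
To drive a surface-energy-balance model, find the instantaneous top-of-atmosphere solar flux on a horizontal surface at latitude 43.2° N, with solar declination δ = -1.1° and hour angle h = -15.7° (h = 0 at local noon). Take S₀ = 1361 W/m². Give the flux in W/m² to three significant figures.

cos θ_z = sin φ sin δ + cos φ cos δ cos h = -0.013142 + 0.701643 = 0.688501.
Flux = S₀ · cos θ_z = 1361 × 0.688501 = 937.0 W/m².

937 W/m²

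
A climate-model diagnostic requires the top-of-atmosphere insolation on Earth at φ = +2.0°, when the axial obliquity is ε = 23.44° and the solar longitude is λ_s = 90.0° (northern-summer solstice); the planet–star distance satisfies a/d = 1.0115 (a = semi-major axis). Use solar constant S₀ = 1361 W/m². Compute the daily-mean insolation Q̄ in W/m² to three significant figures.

Solar declination: sin δ = sin ε · sin λ_s = sin 23.44° × sin 90.0° = 0.39779, so δ = +23.440°.
cos H₀ = −tan(+2.0°) tan(+23.440°) = -0.0151, H₀ = 1.5859 rad.
Bracket: H₀ sin φ sin δ + cos φ cos δ sin H₀ = 1.5859×0.03490×0.39779 + 0.99939×0.91748×0.99989 = 0.022017 + 0.916819 = 0.938836.
Inverse-square distance factor (a/d)² = 1.0115² = 1.023132.
Q̄ = (S₀/π) × 1.023132 × [bracket] = (1361/π) × 1.023132 × 0.938836 = 416.1 W/m².

Q̄ ≈ 416 W/m²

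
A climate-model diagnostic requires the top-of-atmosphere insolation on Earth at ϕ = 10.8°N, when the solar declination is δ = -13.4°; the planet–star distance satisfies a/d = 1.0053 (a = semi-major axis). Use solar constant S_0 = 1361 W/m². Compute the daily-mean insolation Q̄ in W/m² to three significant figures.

Q̄ ≈ 389 W/m²

cos h₀ = −tan(+10.8°) tan(-13.400°) = 0.0454, h₀ = 1.5253 rad.
Bracket: h₀ sin ϕ sin δ + cos ϕ cos δ sin h₀ = 1.5253×0.18738×-0.23175 + 0.98229×0.97278×0.99897 = -0.066237 + 0.954568 = 0.888331.
Inverse-square distance factor (a/d)² = 1.0053² = 1.010628.
Q̄ = (S_0/π) × 1.010628 × [bracket] = (1361/π) × 1.010628 × 0.888331 = 388.9 W/m².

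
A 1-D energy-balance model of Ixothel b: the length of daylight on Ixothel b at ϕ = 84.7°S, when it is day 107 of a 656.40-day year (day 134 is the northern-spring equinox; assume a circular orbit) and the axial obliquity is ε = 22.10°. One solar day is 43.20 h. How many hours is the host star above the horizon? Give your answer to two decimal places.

43.20 h

Solar longitude: L_s = 360° × (107 − 134)/656.40 = -14.808°, i.e. -14.808° + 360° = 345.192°.
sin δ = sin 22.10° × sin 345.192° = -0.09616, so δ = -5.518°.
Sunrise equation: cos h₀ = −tan ϕ · tan δ = -1.0414 ≤ −1, so the host star never sets (polar day) and h₀ = π.
Daylight = 2h₀/(2π) × 43.20 h = (3.1416/π) × 43.20 = 43.20 h.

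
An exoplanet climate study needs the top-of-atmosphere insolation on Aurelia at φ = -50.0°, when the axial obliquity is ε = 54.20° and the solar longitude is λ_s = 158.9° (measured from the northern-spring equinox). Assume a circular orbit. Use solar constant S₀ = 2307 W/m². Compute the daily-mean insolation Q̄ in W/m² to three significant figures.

Q̄ ≈ 224 W/m²

Solar declination: sin δ = sin ε · sin λ_s = sin 54.20° × sin 158.9° = 0.29198, so δ = +16.977°.
cos H₀ = −tan(-50.0°) tan(+16.977°) = 0.3638, H₀ = 1.1984 rad.
Bracket: H₀ sin φ sin δ + cos φ cos δ sin H₀ = 1.1984×-0.76604×0.29198 + 0.64279×0.95642×0.93147 = -0.268044 + 0.572647 = 0.304603.
Q̄ = (S₀/π) × [bracket] = (2307/π) × 0.304603 = 223.7 W/m².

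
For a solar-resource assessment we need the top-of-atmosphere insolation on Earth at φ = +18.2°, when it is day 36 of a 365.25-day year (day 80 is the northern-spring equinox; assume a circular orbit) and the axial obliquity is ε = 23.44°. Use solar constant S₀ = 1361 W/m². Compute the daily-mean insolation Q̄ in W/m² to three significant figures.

Solar longitude: λ_s = 360° × (36 − 80)/365.25 = -43.368°, i.e. -43.368° + 360° = 316.632°.
sin δ = sin 23.44° × sin 316.632° = -0.27315, so δ = -15.852°.
cos H₀ = −tan(+18.2°) tan(-15.852°) = 0.0934, H₀ = 1.4773 rad.
Bracket: H₀ sin φ sin δ + cos φ cos δ sin H₀ = 1.4773×0.31233×-0.27315 + 0.94997×0.96197×0.99563 = -0.126033 + 0.909849 = 0.783816.
Q̄ = (S₀/π) × [bracket] = (1361/π) × 0.783816 = 339.6 W/m².

Q̄ ≈ 340 W/m²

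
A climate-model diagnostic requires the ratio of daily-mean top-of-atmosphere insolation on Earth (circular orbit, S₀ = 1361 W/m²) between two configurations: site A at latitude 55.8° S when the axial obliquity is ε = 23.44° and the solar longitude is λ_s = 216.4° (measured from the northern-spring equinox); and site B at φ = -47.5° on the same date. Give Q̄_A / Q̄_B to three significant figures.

Q̄_A / Q̄_B ≈ 0.932

— Configuration A (φ=-55.8°):
Solar declination: sin δ = sin ε · sin λ_s = sin 23.44° × sin 216.4° = -0.23606, so δ = -13.654°.
cos H₀ = −tan(-55.8°) tan(-13.654°) = -0.3574, H₀ = 1.9363 rad.
Bracket: H₀ sin φ sin δ + cos φ cos δ sin H₀ = 1.9363×-0.82708×-0.23606 + 0.56208×0.97174×0.93393 = 0.378044 + 0.510108 = 0.888152.
Q̄ = (S₀/π) × [bracket] = (1361/π) × 0.888152 = 384.76 W/m².
— Configuration B (φ=-47.5°):
cos H₀ = −tan(-47.5°) tan(-13.654°) = -0.2651, H₀ = 1.8391 rad.
Bracket: H₀ sin φ sin δ + cos φ cos δ sin H₀ = 1.8391×-0.73728×-0.23606 + 0.67559×0.97174×0.96422 = 0.320081 + 0.633008 = 0.953089.
Q̄ = (S₀/π) × [bracket] = (1361/π) × 0.953089 = 412.90 W/m².
Ratio Q̄_A / Q̄_B = 384.76 / 412.90 = 0.9318.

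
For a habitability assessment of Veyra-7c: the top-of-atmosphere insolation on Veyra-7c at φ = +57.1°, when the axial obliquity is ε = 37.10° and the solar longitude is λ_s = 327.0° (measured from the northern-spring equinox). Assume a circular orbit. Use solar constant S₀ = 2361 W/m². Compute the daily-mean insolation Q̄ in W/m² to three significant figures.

Solar declination: sin δ = sin ε · sin λ_s = sin 37.10° × sin 327.0° = -0.32853, so δ = -19.180°.
cos H₀ = −tan(+57.1°) tan(-19.180°) = 0.5377, H₀ = 1.0031 rad.
Bracket: H₀ sin φ sin δ + cos φ cos δ sin H₀ = 1.0031×0.83962×-0.32853 + 0.54317×0.94449×0.84315 = -0.276695 + 0.432552 = 0.155857.
Q̄ = (S₀/π) × [bracket] = (2361/π) × 0.155857 = 117.1 W/m².

Q̄ ≈ 117 W/m²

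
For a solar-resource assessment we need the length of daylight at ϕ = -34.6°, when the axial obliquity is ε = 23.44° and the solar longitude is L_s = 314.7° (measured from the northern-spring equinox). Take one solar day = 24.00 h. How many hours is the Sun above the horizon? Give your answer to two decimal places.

13.56 h

Solar declination: sin δ = sin ε · sin L_s = sin 23.44° × sin 314.7° = -0.28275, so δ = -16.424°.
cos h₀ = −tan ϕ · tan δ = −tan(-34.6°) × tan(-16.424°) = -0.2034, so h₀ = 1.7756 rad = 101.73°.
Daylight = 2h₀/(2π) × 24.00 h = (1.7756/π) × 24.00 = 13.56 h.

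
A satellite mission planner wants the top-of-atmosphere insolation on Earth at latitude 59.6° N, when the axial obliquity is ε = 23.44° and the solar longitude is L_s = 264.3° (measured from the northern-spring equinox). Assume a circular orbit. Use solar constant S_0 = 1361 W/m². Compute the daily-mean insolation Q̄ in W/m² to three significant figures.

Solar declination: sin δ = sin ε · sin L_s = sin 23.44° × sin 264.3° = -0.39582, so δ = -23.317°.
cos h₀ = −tan(+59.6°) tan(-23.317°) = 0.7347, h₀ = 0.7456 rad.
Bracket: h₀ sin ϕ sin δ + cos ϕ cos δ sin h₀ = 0.7456×0.86251×-0.39582 + 0.50603×0.91833×0.67843 = -0.254547 + 0.315268 = 0.060721.
Q̄ = (S_0/π) × [bracket] = (1361/π) × 0.060721 = 26.31 W/m².

Q̄ ≈ 26.3 W/m²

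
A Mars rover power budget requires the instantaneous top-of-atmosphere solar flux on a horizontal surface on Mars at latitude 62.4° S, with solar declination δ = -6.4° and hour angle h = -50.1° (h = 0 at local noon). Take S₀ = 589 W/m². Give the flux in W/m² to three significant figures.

cos θ_z = sin φ sin δ + cos φ cos δ cos h = 0.098784 + 0.295329 = 0.394113.
Flux = S₀ · cos θ_z = 589 × 0.394113 = 232.1 W/m².

232 W/m²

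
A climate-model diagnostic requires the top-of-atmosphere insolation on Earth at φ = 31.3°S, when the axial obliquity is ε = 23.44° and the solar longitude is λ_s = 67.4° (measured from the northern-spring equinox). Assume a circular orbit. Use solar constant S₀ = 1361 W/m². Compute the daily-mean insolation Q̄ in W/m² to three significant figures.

Solar declination: sin δ = sin ε · sin λ_s = sin 23.44° × sin 67.4° = 0.36724, so δ = +21.546°.
cos H₀ = −tan(-31.3°) tan(+21.546°) = 0.2401, H₀ = 1.3284 rad.
Bracket: H₀ sin φ sin δ + cos φ cos δ sin H₀ = 1.3284×-0.51952×0.36724 + 0.85446×0.93013×0.97076 = -0.253443 + 0.771520 = 0.518077.
Q̄ = (S₀/π) × [bracket] = (1361/π) × 0.518077 = 224.4 W/m².

Q̄ ≈ 224 W/m²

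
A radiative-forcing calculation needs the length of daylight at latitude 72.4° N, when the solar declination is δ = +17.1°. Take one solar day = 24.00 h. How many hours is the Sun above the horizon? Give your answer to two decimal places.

cos H₀ = −tan φ · tan δ = −tan(+72.4°) × tan(+17.100°) = -0.9698, so H₀ = 2.8952 rad = 165.88°.
Daylight = 2H₀/(2π) × 24.00 h = (2.8952/π) × 24.00 = 22.12 h.

22.12 h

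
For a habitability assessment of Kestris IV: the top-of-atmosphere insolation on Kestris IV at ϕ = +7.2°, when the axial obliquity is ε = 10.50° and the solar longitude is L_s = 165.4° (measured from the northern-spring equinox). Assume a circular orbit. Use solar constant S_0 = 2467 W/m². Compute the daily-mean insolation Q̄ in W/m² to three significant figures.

Solar declination: sin δ = sin ε · sin L_s = sin 10.50° × sin 165.4° = 0.04594, so δ = +2.633°.
cos h₀ = −tan(+7.2°) tan(+2.633°) = -0.0058, h₀ = 1.5766 rad.
Bracket: h₀ sin ϕ sin δ + cos ϕ cos δ sin h₀ = 1.5766×0.12533×0.04594 + 0.99211×0.99894×0.99998 = 0.009078 + 0.991039 = 1.000117.
Q̄ = (S_0/π) × [bracket] = (2467/π) × 1.000117 = 785.4 W/m².

Q̄ ≈ 785 W/m²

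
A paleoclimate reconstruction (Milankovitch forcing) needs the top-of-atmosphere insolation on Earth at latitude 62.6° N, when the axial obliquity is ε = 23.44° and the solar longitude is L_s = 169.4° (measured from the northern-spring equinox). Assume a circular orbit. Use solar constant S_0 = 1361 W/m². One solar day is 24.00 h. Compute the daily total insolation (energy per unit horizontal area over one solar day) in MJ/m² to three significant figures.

21.2 MJ/m²

Solar declination: sin δ = sin ε · sin L_s = sin 23.44° × sin 169.4° = 0.07317, so δ = +4.196°.
cos h₀ = −tan(+62.6°) tan(+4.196°) = -0.1415, h₀ = 1.7128 rad.
Bracket: h₀ sin ϕ sin δ + cos ϕ cos δ sin h₀ = 1.7128×0.88782×0.07317 + 0.46020×0.99732×0.98993 = 0.111267 + 0.454345 = 0.565612.
Q̄ = (S_0/π) × [bracket] = (1361/π) × 0.565612 = 245.03 W/m².
Daily total = Q̄ × 24.00 h × 3600 s/h = 245.03 × 24.00 × 3600 / 10⁶ = 21.17 MJ/m².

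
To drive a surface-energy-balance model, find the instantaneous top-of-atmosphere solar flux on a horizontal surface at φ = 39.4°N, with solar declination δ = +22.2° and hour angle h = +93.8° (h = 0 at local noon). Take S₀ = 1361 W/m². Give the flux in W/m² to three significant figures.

262 W/m²

cos θ_z = sin φ sin δ + cos φ cos δ cos h = 0.239827 + -0.047416 = 0.192411.
Flux = S₀ · cos θ_z = 1361 × 0.192411 = 261.9 W/m².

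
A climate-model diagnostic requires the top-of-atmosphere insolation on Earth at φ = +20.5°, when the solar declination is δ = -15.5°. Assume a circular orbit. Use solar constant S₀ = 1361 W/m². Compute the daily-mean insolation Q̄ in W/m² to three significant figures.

Q̄ ≈ 329 W/m²

cos H₀ = −tan(+20.5°) tan(-15.500°) = 0.1037, H₀ = 1.4669 rad.
Bracket: H₀ sin φ sin δ + cos φ cos δ sin H₀ = 1.4669×0.35021×-0.26724 + 0.93667×0.96363×0.99461 = -0.137287 + 0.897738 = 0.760451.
Q̄ = (S₀/π) × [bracket] = (1361/π) × 0.760451 = 329.4 W/m².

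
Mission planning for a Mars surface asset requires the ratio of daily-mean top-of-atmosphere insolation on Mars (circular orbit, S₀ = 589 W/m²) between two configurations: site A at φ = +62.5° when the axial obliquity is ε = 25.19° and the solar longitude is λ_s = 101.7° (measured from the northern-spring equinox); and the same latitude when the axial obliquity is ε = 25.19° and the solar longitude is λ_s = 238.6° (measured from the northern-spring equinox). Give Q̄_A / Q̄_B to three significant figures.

Q̄_A / Q̄_B ≈ 22.8

— Configuration A (φ=+62.5°):
Solar declination: sin δ = sin ε · sin λ_s = sin 25.19° × sin 101.7° = 0.41678, so δ = +24.631°.
cos H₀ = −tan(+62.5°) tan(+24.631°) = -0.8808, H₀ = 2.6483 rad.
Bracket: H₀ sin φ sin δ + cos φ cos δ sin H₀ = 2.6483×0.88701×0.41678 + 0.46175×0.90901×0.47355 = 0.979045 + 0.198766 = 1.177811.
Q̄ = (S₀/π) × [bracket] = (589/π) × 1.177811 = 220.82 W/m².
— Configuration B (φ=+62.5°):
Solar declination: sin δ = sin ε · sin λ_s = sin 25.19° × sin 238.6° = -0.36329, so δ = -21.302°.
cos H₀ = −tan(+62.5°) tan(-21.302°) = 0.7491, H₀ = 0.7242 rad.
Bracket: H₀ sin φ sin δ + cos φ cos δ sin H₀ = 0.7242×0.88701×-0.36329 + 0.46175×0.93168×0.66251 = -0.233368 + 0.285014 = 0.051646.
Q̄ = (S₀/π) × [bracket] = (589/π) × 0.051646 = 9.6828 W/m².
Ratio Q̄_A / Q̄_B = 220.82 / 9.6828 = 22.81.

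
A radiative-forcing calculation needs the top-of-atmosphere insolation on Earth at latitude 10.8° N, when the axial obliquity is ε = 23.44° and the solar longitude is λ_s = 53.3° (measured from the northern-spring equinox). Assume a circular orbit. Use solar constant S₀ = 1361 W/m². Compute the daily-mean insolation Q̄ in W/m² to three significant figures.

Solar declination: sin δ = sin ε · sin λ_s = sin 23.44° × sin 53.3° = 0.31894, so δ = +18.599°.
cos H₀ = −tan(+10.8°) tan(+18.599°) = -0.0642, H₀ = 1.6350 rad.
Bracket: H₀ sin φ sin δ + cos φ cos δ sin H₀ = 1.6350×0.18738×0.31894 + 0.98229×0.94778×0.99794 = 0.097712 + 0.929077 = 1.026789.
Q̄ = (S₀/π) × [bracket] = (1361/π) × 1.026789 = 444.8 W/m².

Q̄ ≈ 445 W/m²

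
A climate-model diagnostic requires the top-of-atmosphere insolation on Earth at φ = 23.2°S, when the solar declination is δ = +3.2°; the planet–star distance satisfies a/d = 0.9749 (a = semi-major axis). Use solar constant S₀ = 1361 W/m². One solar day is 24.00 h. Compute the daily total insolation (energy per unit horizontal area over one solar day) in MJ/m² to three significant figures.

cos H₀ = −tan(-23.2°) tan(+3.200°) = 0.0240, H₀ = 1.5468 rad.
Bracket: H₀ sin φ sin δ + cos φ cos δ sin H₀ = 1.5468×-0.39394×0.05582 + 0.91914×0.99844×0.99971 = -0.034014 + 0.917440 = 0.883426.
Inverse-square distance factor (a/d)² = 0.9749² = 0.950430.
Q̄ = (S₀/π) × 0.950430 × [bracket] = (1361/π) × 0.950430 × 0.883426 = 363.75 W/m².
Daily total = Q̄ × 24.00 h × 3600 s/h = 363.75 × 24.00 × 3600 / 10⁶ = 31.43 MJ/m².

31.4 MJ/m²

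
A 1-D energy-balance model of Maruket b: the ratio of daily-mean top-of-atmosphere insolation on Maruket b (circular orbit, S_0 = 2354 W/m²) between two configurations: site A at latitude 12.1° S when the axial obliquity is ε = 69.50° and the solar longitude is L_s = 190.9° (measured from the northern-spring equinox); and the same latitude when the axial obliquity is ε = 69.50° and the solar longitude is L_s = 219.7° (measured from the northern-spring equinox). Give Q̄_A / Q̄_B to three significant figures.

Q̄_A / Q̄_B ≈ 1.03

— Configuration A (ϕ=-12.1°):
Solar declination: sin δ = sin ε · sin L_s = sin 69.50° × sin 190.9° = -0.17712, so δ = -10.202°.
cos h₀ = −tan(-12.1°) tan(-10.202°) = -0.0386, h₀ = 1.6094 rad.
Bracket: h₀ sin ϕ sin δ + cos ϕ cos δ sin h₀ = 1.6094×-0.20962×-0.17712 + 0.97778×0.98419×0.99926 = 0.059754 + 0.961609 = 1.021363.
Q̄ = (S_0/π) × [bracket] = (2354/π) × 1.021363 = 765.31 W/m².
— Configuration B (ϕ=-12.1°):
Solar declination: sin δ = sin ε · sin L_s = sin 69.50° × sin 219.7° = -0.59832, so δ = -36.749°.
cos h₀ = −tan(-12.1°) tan(-36.749°) = -0.1601, h₀ = 1.7316 rad.
Bracket: h₀ sin ϕ sin δ + cos ϕ cos δ sin h₀ = 1.7316×-0.20962×-0.59832 + 0.97778×0.80126×0.98710 = 0.217177 + 0.773349 = 0.990526.
Q̄ = (S_0/π) × [bracket] = (2354/π) × 0.990526 = 742.20 W/m².
Ratio Q̄_A / Q̄_B = 765.31 / 742.20 = 1.031.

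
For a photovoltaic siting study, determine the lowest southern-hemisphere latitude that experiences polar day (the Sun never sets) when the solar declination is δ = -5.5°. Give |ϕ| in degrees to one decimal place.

Polar day requires cos h₀ = −tan ϕ tan δ ≤ −1, i.e. tan ϕ tan δ ≥ 1.
The boundary is |tan ϕ| · |tan δ| = 1, so |ϕ| = 90° − |δ| = 90° − 5.5° = 84.5° in the southern hemisphere.

|ϕ| = 84.5°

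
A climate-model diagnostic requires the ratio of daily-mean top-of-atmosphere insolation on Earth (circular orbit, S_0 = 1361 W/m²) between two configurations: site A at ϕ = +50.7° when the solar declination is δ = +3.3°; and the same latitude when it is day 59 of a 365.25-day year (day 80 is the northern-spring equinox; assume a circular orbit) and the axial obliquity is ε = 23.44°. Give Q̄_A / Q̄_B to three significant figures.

Q̄_A / Q̄_B ≈ 1.51

— Configuration A (ϕ=+50.7°):
cos h₀ = −tan(+50.7°) tan(+3.300°) = -0.0704, h₀ = 1.6413 rad.
Bracket: h₀ sin ϕ sin δ + cos ϕ cos δ sin h₀ = 1.6413×0.77384×0.05756 + 0.63338×0.99834×0.99752 = 0.073107 + 0.630760 = 0.703867.
Q̄ = (S_0/π) × [bracket] = (1361/π) × 0.703867 = 304.93 W/m².
— Configuration B (ϕ=+50.7°):
Solar longitude: L_s = 360° × (59 − 80)/365.25 = -20.698°, i.e. -20.698° + 360° = 339.302°.
sin δ = sin 23.44° × sin 339.302° = -0.14060, so δ = -8.082°.
cos h₀ = −tan(+50.7°) tan(-8.082°) = 0.1735, h₀ = 1.3964 rad.
Bracket: h₀ sin ϕ sin δ + cos ϕ cos δ sin h₀ = 1.3964×0.77384×-0.14060 + 0.63338×0.99007×0.98483 = -0.151931 + 0.617578 = 0.465647.
Q̄ = (S_0/π) × [bracket] = (1361/π) × 0.465647 = 201.73 W/m².
Ratio Q̄_A / Q̄_B = 304.93 / 201.73 = 1.512.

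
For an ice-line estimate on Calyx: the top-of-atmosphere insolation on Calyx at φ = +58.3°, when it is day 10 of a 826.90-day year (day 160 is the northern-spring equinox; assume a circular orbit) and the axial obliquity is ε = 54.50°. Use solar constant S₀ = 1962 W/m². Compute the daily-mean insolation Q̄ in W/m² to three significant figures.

Q̄ ≈ 0.00 W/m²

Solar longitude: λ_s = 360° × (10 − 160)/826.90 = -65.304°, i.e. -65.304° + 360° = 294.696°.
sin δ = sin 54.50° × sin 294.696° = -0.73966, so δ = -47.702°.
cos H₀ = −tan(+58.3°) tan(-47.702°) = 1.7795 ≥ 1 ⇒ polar night, H₀ = 0 and Q̄ = 0.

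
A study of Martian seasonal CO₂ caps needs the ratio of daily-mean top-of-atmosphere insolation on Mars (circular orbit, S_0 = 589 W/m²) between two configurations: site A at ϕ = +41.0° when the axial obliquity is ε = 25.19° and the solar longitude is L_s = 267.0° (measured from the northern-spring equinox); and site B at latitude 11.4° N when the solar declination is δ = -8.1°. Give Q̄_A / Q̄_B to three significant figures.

Q̄_A / Q̄_B ≈ 0.327

— Configuration A (ϕ=+41.0°):
Solar declination: sin δ = sin ε · sin L_s = sin 25.19° × sin 267.0° = -0.42504, so δ = -25.153°.
cos h₀ = −tan(+41.0°) tan(-25.153°) = 0.4082, h₀ = 1.1503 rad.
Bracket: h₀ sin ϕ sin δ + cos ϕ cos δ sin h₀ = 1.1503×0.65606×-0.42504 + 0.75471×0.90518×0.91290 = -0.320763 + 0.623646 = 0.302883.
Q̄ = (S_0/π) × [bracket] = (589/π) × 0.302883 = 56.786 W/m².
— Configuration B (ϕ=+11.4°):
cos h₀ = −tan(+11.4°) tan(-8.100°) = 0.0287, h₀ = 1.5421 rad.
Bracket: h₀ sin ϕ sin δ + cos ϕ cos δ sin h₀ = 1.5421×0.19766×-0.14090 + 0.98027×0.99002×0.99959 = -0.042948 + 0.970089 = 0.927141.
Q̄ = (S_0/π) × [bracket] = (589/π) × 0.927141 = 173.82 W/m².
Ratio Q̄_A / Q̄_B = 56.786 / 173.82 = 0.3267.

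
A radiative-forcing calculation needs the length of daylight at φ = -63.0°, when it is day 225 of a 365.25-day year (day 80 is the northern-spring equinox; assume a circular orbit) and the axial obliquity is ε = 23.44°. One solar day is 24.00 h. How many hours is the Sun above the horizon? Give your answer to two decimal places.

Solar longitude: λ_s = 360° × (225 − 80)/365.25 = 142.916°.
sin δ = sin 23.44° × sin 142.916° = 0.23986, so δ = +13.878°.
cos H₀ = −tan φ · tan δ = −tan(-63.0°) × tan(+13.878°) = 0.4849, so H₀ = 1.0645 rad = 60.99°.
Daylight = 2H₀/(2π) × 24.00 h = (1.0645/π) × 24.00 = 8.13 h.

8.13 h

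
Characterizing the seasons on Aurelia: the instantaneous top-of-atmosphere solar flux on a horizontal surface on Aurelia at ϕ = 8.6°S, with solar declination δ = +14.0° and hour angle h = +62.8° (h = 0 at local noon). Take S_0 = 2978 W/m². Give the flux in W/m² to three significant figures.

1.20e+03 W/m²

cos θ_z = sin ϕ sin δ + cos ϕ cos δ cos h = -0.036176 + 0.438533 = 0.402357.
Flux = S_0 · cos θ_z = 2978 × 0.402357 = 1198 W/m².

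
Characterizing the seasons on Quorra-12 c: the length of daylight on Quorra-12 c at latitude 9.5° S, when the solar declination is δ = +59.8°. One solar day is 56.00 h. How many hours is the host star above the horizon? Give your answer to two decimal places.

22.80 h

cos h₀ = −tan ϕ · tan δ = −tan(-9.5°) × tan(+59.800°) = 0.2875, so h₀ = 1.2792 rad = 73.29°.
Daylight = 2h₀/(2π) × 56.00 h = (1.2792/π) × 56.00 = 22.80 h.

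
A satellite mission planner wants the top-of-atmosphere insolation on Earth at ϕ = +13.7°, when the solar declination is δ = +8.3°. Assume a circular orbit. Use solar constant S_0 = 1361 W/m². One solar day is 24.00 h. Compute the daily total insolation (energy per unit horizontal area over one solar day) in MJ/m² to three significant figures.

cos h₀ = −tan(+13.7°) tan(+8.300°) = -0.0356, h₀ = 1.6064 rad.
Bracket: h₀ sin ϕ sin δ + cos ϕ cos δ sin h₀ = 1.6064×0.23684×0.14436 + 0.97155×0.98953×0.99937 = 0.054923 + 0.960772 = 1.015695.
Q̄ = (S_0/π) × [bracket] = (1361/π) × 1.015695 = 440.02 W/m².
Daily total = Q̄ × 24.00 h × 3600 s/h = 440.02 × 24.00 × 3600 / 10⁶ = 38.02 MJ/m².

38.0 MJ/m²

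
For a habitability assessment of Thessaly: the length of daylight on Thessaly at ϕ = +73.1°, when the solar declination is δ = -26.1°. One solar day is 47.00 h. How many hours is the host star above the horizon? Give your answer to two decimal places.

cos h₀ = −tan ϕ · tan δ = 1.6124 ≥ 1, so the host star never rises (polar night) and h₀ = 0.
Daylight = 2h₀/(2π) × 47.00 h = (0.0000/π) × 47.00 = 0.00 h.

0.00 h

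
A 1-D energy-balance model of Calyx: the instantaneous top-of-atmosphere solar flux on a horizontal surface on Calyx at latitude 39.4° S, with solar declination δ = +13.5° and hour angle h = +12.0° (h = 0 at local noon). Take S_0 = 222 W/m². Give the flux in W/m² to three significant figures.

cos θ_z = sin ϕ sin δ + cos ϕ cos δ cos h = -0.148175 + 0.734963 = 0.586788.
Flux = S_0 · cos θ_z = 222 × 0.586788 = 130.3 W/m².

130 W/m²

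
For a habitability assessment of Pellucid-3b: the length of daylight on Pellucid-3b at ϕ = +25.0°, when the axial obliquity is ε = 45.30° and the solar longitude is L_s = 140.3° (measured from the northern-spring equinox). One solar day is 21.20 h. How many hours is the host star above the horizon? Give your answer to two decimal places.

12.22 h

Solar declination: sin δ = sin ε · sin L_s = sin 45.30° × sin 140.3° = 0.45404, so δ = +27.003°.
cos h₀ = −tan ϕ · tan δ = −tan(+25.0°) × tan(+27.003°) = -0.2376, so h₀ = 1.8107 rad = 103.75°.
Daylight = 2h₀/(2π) × 21.20 h = (1.8107/π) × 21.20 = 12.22 h.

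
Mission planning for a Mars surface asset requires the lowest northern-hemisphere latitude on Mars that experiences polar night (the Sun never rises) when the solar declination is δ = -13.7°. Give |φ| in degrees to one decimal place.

|φ| = 76.3°

Polar night requires cos H₀ = −tan φ tan δ ≥ 1, i.e. tan φ tan δ ≤ −1.
The boundary is |tan φ| · |tan δ| = 1, so |φ| = 90° − |δ| = 90° − 13.7° = 76.3° in the northern hemisphere.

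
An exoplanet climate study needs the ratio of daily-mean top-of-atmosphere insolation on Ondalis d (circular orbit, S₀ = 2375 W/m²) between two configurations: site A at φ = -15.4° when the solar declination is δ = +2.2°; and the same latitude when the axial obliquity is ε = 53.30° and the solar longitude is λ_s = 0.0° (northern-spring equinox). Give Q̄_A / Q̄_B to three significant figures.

— Configuration A (φ=-15.4°):
cos H₀ = −tan(-15.4°) tan(+2.200°) = 0.0106, H₀ = 1.5602 rad.
Bracket: H₀ sin φ sin δ + cos φ cos δ sin H₀ = 1.5602×-0.26556×0.03839 + 0.96410×0.99926×0.99994 = -0.015906 + 0.963329 = 0.947423.
Q̄ = (S₀/π) × [bracket] = (2375/π) × 0.947423 = 716.24 W/m².
— Configuration B (φ=-15.4°):
Solar declination: sin δ = sin ε · sin λ_s = sin 53.30° × sin 0.0° = 0.00000, so δ = +0.000°.
cos H₀ = −tan(-15.4°) tan(+0.000°) = 0.0000, H₀ = 1.5708 rad.
Bracket: H₀ sin φ sin δ + cos φ cos δ sin H₀ = 1.5708×-0.26556×0.00000 + 0.96410×1.00000×1.00000 = -0.000000 + 0.964100 = 0.964100.
Q̄ = (S₀/π) × [bracket] = (2375/π) × 0.964100 = 728.85 W/m².
Ratio Q̄_A / Q̄_B = 716.24 / 728.85 = 0.9827.

Q̄_A / Q̄_B ≈ 0.983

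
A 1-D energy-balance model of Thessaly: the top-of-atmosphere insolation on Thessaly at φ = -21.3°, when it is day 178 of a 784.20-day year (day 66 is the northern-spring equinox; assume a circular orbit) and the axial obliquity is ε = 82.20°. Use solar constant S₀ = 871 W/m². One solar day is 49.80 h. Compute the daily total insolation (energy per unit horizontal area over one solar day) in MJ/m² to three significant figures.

Solar longitude: λ_s = 360° × (178 − 66)/784.20 = 51.415°.
sin δ = sin 82.20° × sin 51.415° = 0.77446, so δ = +50.756°.
cos H₀ = −tan(-21.3°) tan(+50.756°) = 0.4773, H₀ = 1.0732 rad.
Bracket: H₀ sin φ sin δ + cos φ cos δ sin H₀ = 1.0732×-0.36325×0.77446 + 0.93169×0.63263×0.87874 = -0.301915 + 0.517943 = 0.216028.
Q̄ = (S₀/π) × [bracket] = (871/π) × 0.216028 = 59.893 W/m².
Daily total = Q̄ × 49.80 h × 3600 s/h = 59.893 × 49.80 × 3600 / 10⁶ = 10.74 MJ/m².

10.7 MJ/m²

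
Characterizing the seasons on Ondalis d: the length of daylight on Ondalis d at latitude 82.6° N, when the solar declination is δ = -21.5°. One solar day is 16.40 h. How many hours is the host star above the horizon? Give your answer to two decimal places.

cos h₀ = −tan ϕ · tan δ = 3.0329 ≥ 1, so the host star never rises (polar night) and h₀ = 0.
Daylight = 2h₀/(2π) × 16.40 h = (0.0000/π) × 16.40 = 0.00 h.

0.00 h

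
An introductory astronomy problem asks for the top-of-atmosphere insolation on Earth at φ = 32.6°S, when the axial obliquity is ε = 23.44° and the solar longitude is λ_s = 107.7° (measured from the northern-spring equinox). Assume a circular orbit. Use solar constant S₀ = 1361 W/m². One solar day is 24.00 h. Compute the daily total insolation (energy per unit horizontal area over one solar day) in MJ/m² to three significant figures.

Solar declination: sin δ = sin ε · sin λ_s = sin 23.44° × sin 107.7° = 0.37896, so δ = +22.269°.
cos H₀ = −tan(-32.6°) tan(+22.269°) = 0.2619, H₀ = 1.3058 rad.
Bracket: H₀ sin φ sin δ + cos φ cos δ sin H₀ = 1.3058×-0.53877×0.37896 + 0.84245×0.92541×0.96510 = -0.266608 + 0.752403 = 0.485795.
Q̄ = (S₀/π) × [bracket] = (1361/π) × 0.485795 = 210.46 W/m².
Daily total = Q̄ × 24.00 h × 3600 s/h = 210.46 × 24.00 × 3600 / 10⁶ = 18.18 MJ/m².

18.2 MJ/m²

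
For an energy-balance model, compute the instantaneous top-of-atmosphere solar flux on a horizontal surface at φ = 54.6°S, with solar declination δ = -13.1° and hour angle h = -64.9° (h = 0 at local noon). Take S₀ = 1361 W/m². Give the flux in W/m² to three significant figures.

cos θ_z = sin φ sin δ + cos φ cos δ cos h = 0.184750 + 0.239336 = 0.424086.
Flux = S₀ · cos θ_z = 1361 × 0.424086 = 577.2 W/m².

577 W/m²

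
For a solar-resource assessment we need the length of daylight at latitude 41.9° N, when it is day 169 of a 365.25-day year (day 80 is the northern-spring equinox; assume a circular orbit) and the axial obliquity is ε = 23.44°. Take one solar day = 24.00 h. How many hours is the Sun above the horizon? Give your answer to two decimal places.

15.05 h

Solar longitude: L_s = 360° × (169 − 80)/365.25 = 87.721°.
sin δ = sin 23.44° × sin 87.721° = 0.39747, so δ = +23.420°.
cos h₀ = −tan ϕ · tan δ = −tan(+41.9°) × tan(+23.420°) = -0.3887, so h₀ = 1.9700 rad = 112.87°.
Daylight = 2h₀/(2π) × 24.00 h = (1.9700/π) × 24.00 = 15.05 h.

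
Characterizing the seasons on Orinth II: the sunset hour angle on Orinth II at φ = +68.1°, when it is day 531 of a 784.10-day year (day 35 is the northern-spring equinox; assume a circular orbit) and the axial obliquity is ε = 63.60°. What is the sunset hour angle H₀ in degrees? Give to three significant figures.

H₀ = 0.00°

Solar longitude: λ_s = 360° × (531 − 35)/784.10 = 227.726°.
sin δ = sin 63.60° × sin 227.726° = -0.66277, so δ = -41.511°.
cos H₀ = −tan φ · tan δ = 2.2017 ≥ 1, so the host star never rises (polar night) and H₀ = 0.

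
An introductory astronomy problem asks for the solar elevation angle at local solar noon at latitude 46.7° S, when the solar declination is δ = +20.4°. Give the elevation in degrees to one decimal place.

22.9°

At local noon the hour angle is zero, so the zenith angle equals |φ − δ| = |-46.7° − (+20.400°)| = 67.100°.
Elevation = 90° − 67.100° = 22.9°.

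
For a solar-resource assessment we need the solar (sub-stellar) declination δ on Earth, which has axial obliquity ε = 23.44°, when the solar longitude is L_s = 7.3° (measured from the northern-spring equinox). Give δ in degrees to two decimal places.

δ = +2.90°

sin δ = sin ε · sin L_s = sin 23.44° × sin 7.3° = 0.050545.
δ = arcsin(0.050545) = +2.90°.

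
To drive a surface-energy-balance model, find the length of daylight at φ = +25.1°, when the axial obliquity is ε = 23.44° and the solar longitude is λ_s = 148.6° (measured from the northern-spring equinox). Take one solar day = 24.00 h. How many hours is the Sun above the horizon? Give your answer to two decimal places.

12.76 h

Solar declination: sin δ = sin ε · sin λ_s = sin 23.44° × sin 148.6° = 0.20725, so δ = +11.961°.
cos H₀ = −tan φ · tan δ = −tan(+25.1°) × tan(+11.961°) = -0.0992, so H₀ = 1.6702 rad = 95.70°.
Daylight = 2H₀/(2π) × 24.00 h = (1.6702/π) × 24.00 = 12.76 h.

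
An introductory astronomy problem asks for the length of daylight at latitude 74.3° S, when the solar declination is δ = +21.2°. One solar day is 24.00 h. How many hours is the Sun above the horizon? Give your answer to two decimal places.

cos h₀ = −tan ϕ · tan δ = 1.3799 ≥ 1, so the Sun never rises (polar night) and h₀ = 0.
Daylight = 2h₀/(2π) × 24.00 h = (0.0000/π) × 24.00 = 0.00 h.

0.00 h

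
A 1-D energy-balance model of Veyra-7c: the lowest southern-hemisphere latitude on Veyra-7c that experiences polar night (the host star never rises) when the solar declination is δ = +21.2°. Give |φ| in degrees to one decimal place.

Polar night requires cos H₀ = −tan φ tan δ ≥ 1, i.e. tan φ tan δ ≤ −1.
The boundary is |tan φ| · |tan δ| = 1, so |φ| = 90° − |δ| = 90° − 21.2° = 68.8° in the southern hemisphere.

|φ| = 68.8°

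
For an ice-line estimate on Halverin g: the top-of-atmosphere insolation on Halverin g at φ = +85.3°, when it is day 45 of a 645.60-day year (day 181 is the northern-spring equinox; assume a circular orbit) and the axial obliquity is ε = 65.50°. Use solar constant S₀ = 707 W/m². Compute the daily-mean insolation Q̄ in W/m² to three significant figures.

Q̄ ≈ 0.00 W/m²

Solar longitude: λ_s = 360° × (45 − 181)/645.60 = -75.836°, i.e. -75.836° + 360° = 284.164°.
sin δ = sin 65.50° × sin 284.164° = -0.88230, so δ = -61.921°.
cos H₀ = −tan(+85.3°) tan(-61.921°) = 22.7998 ≥ 1 ⇒ polar night, H₀ = 0 and Q̄ = 0.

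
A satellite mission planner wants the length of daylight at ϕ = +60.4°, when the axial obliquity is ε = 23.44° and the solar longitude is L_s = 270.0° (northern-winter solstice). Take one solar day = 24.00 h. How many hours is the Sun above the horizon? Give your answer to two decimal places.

Solar declination: sin δ = sin ε · sin L_s = sin 23.44° × sin 270.0° = -0.39779, so δ = -23.440°.
cos h₀ = −tan ϕ · tan δ = −tan(+60.4°) × tan(-23.440°) = 0.7632, so h₀ = 0.7025 rad = 40.25°.
Daylight = 2h₀/(2π) × 24.00 h = (0.7025/π) × 24.00 = 5.37 h.

5.37 h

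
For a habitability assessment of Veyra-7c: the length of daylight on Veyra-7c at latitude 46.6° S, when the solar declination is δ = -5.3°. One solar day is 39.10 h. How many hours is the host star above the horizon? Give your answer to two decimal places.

20.77 h

cos h₀ = −tan ϕ · tan δ = −tan(-46.6°) × tan(-5.300°) = -0.0981, so h₀ = 1.6691 rad = 95.63°.
Daylight = 2h₀/(2π) × 39.10 h = (1.6691/π) × 39.10 = 20.77 h.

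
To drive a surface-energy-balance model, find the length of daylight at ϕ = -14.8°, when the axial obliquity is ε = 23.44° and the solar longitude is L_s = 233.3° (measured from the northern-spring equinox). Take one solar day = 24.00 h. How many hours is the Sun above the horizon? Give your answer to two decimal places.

Solar declination: sin δ = sin ε · sin L_s = sin 23.44° × sin 233.3° = -0.31894, so δ = -18.599°.
cos h₀ = −tan ϕ · tan δ = −tan(-14.8°) × tan(-18.599°) = -0.0889, so h₀ = 1.6598 rad = 95.10°.
Daylight = 2h₀/(2π) × 24.00 h = (1.6598/π) × 24.00 = 12.68 h.

12.68 h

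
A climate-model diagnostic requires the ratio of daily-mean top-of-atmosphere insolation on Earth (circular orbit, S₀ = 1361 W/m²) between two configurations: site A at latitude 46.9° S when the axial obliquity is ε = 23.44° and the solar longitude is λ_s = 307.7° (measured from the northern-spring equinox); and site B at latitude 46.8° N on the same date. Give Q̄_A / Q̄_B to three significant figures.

— Configuration A (φ=-46.9°):
Solar declination: sin δ = sin ε · sin λ_s = sin 23.44° × sin 307.7° = -0.31474, so δ = -18.345°.
cos H₀ = −tan(-46.9°) tan(-18.345°) = -0.3543, H₀ = 1.9330 rad.
Bracket: H₀ sin φ sin δ + cos φ cos δ sin H₀ = 1.9330×-0.73016×-0.31474 + 0.68327×0.94918×0.93511 = 0.444224 + 0.606462 = 1.050686.
Q̄ = (S₀/π) × [bracket] = (1361/π) × 1.050686 = 455.18 W/m².
— Configuration B (φ=+46.8°):
cos H₀ = −tan(+46.8°) tan(-18.345°) = 0.3531, H₀ = 1.2099 rad.
Bracket: H₀ sin φ sin δ + cos φ cos δ sin H₀ = 1.2099×0.72897×-0.31474 + 0.68455×0.94918×0.93558 = -0.277595 + 0.607904 = 0.330309.
Q̄ = (S₀/π) × [bracket] = (1361/π) × 0.330309 = 143.10 W/m².
Ratio Q̄_A / Q̄_B = 455.18 / 143.10 = 3.181.

Q̄_A / Q̄_B ≈ 3.18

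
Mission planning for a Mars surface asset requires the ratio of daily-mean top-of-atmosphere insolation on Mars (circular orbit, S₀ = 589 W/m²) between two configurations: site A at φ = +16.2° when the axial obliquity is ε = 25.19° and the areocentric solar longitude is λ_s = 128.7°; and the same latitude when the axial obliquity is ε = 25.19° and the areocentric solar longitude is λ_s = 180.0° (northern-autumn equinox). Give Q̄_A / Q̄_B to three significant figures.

— Configuration A (φ=+16.2°):
sin δ = sin 25.19° × sin 128.7° = 0.33217, so δ = +19.400°.
cos H₀ = −tan(+16.2°) tan(+19.400°) = -0.1023, H₀ = 1.6733 rad.
Bracket: H₀ sin φ sin δ + cos φ cos δ sin H₀ = 1.6733×0.27899×0.33217 + 0.96029×0.94322×0.99475 = 0.155068 + 0.901009 = 1.056077.
Q̄ = (S₀/π) × [bracket] = (589/π) × 1.056077 = 198.00 W/m².
— Configuration B (φ=+16.2°):
sin δ = sin 25.19° × sin 180.0° = 0.00000, so δ = +0.000°.
cos H₀ = −tan(+16.2°) tan(+0.000°) = -0.0000, H₀ = 1.5708 rad.
Bracket: H₀ sin φ sin δ + cos φ cos δ sin H₀ = 1.5708×0.27899×0.00000 + 0.96029×1.00000×1.00000 = 0.000000 + 0.960290 = 0.960290.
Q̄ = (S₀/π) × [bracket] = (589/π) × 0.960290 = 180.04 W/m².
Ratio Q̄_A / Q̄_B = 198.00 / 180.04 = 1.100.

Q̄_A / Q̄_B ≈ 1.10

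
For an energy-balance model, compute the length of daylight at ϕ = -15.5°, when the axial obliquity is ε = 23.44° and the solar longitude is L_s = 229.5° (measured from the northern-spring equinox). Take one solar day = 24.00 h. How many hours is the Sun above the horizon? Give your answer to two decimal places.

12.67 h

Solar declination: sin δ = sin ε · sin L_s = sin 23.44° × sin 229.5° = -0.30248, so δ = -17.607°.
cos h₀ = −tan ϕ · tan δ = −tan(-15.5°) × tan(-17.607°) = -0.0880, so h₀ = 1.6589 rad = 95.05°.
Daylight = 2h₀/(2π) × 24.00 h = (1.6589/π) × 24.00 = 12.67 h.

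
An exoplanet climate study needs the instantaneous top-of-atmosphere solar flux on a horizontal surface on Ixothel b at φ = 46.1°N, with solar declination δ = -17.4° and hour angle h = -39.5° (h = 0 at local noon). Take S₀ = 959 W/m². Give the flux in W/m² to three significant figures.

283 W/m²

cos θ_z = sin φ sin δ + cos φ cos δ cos h = -0.215474 + 0.510562 = 0.295088.
Flux = S₀ · cos θ_z = 959 × 0.295088 = 283.0 W/m².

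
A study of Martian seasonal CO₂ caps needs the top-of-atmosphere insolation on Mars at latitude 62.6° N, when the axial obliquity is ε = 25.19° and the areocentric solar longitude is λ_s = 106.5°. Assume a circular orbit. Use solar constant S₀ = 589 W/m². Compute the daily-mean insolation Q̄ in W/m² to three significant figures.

sin δ = sin 25.19° × sin 106.5° = 0.40809, so δ = +24.085°.
cos H₀ = −tan(+62.6°) tan(+24.085°) = -0.8624, H₀ = 2.6107 rad.
Bracket: H₀ sin φ sin δ + cos φ cos δ sin H₀ = 2.6107×0.88782×0.40809 + 0.46020×0.91294×0.50628 = 0.945884 + 0.212706 = 1.158590.
Q̄ = (S₀/π) × [bracket] = (589/π) × 1.158590 = 217.2 W/m².

Q̄ ≈ 217 W/m²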